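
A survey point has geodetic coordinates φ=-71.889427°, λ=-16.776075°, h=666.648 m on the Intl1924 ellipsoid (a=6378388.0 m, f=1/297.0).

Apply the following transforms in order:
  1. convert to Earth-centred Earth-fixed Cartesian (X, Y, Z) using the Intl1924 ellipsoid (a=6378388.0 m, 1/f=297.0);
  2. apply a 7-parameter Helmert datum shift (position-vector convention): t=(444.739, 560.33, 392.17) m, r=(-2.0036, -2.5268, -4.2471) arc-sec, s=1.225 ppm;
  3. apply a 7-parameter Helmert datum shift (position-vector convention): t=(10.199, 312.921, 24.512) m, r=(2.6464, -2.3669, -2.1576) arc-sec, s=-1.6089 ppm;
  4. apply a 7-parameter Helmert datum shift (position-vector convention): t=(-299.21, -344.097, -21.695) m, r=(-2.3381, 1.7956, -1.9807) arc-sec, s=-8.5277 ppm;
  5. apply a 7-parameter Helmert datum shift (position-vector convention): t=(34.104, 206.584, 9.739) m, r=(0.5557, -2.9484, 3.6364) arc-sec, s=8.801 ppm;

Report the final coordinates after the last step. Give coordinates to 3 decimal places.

start: φ=-71.889427°, λ=-16.776075°, h=666.648 m
→ ECEF (a=6378388.000, f=1/297.0): X=1904337.8246, Y=-574085.9167, Z=-6040639.1236
→ Helmert 7p (PV): X=1904847.0753, Y=-573624.1785, Z=-6040225.4482
→ Helmert 7p (PV): X=1904917.5211, Y=-573252.7633, Z=-6040176.7195
→ Helmert 7p (PV): X=1904543.9806, Y=-573678.7313, Z=-6040156.9905
→ Helmert 7p (PV): X=1904691.3006, Y=-573427.3463, Z=-6040174.7322

X=1904691.301 m, Y=-573427.346 m, Z=-6040174.732 m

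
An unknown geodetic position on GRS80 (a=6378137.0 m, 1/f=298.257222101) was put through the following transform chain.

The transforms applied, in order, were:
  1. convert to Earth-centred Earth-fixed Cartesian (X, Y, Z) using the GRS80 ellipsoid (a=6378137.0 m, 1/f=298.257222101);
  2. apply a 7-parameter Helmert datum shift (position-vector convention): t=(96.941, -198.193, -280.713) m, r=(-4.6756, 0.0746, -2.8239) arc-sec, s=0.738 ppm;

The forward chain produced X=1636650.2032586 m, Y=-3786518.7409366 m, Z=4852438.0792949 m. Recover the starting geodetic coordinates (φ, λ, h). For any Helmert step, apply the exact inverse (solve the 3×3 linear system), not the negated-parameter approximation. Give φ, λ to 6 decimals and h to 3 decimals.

φ=49.823606°, λ=-66.624498°, h=3239.843 m

start: X=1636650.2033, Y=-3786518.7409, Z=4852438.0793 m
→ Helmert⁻¹: X=1636602.1378, Y=-3786405.3466, Z=4852629.9729
→ geod (Bowring, a=6378137.000): φ=49.82360600°, λ=-66.62449800°, h=3239.8430 m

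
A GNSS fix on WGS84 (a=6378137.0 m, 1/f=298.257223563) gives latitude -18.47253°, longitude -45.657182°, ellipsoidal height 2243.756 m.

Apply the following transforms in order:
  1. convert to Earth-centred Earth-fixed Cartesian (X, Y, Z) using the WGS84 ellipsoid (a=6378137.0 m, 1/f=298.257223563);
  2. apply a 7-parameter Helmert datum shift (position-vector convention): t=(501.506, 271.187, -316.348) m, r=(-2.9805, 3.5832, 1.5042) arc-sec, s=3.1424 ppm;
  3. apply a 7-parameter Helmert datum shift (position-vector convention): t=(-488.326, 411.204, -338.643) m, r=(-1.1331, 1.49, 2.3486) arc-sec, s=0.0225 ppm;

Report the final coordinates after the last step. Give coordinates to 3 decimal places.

X=4231270.184 m, Y=-4328699.007 m, Z=-2009448.569 m

start: φ=-18.472530°, λ=-45.657182°, h=2243.756 m
→ ECEF (a=6378137.000, f=1/298.257223563): X=4231212.1564, Y=-4329406.6723, Z=-2008769.4885
→ Helmert 7p (PV): X=4231723.6350, Y=-4329147.2601, Z=-2009103.0935
→ Helmert 7p (PV): X=4231270.1842, Y=-4328699.0065, Z=-2009448.5686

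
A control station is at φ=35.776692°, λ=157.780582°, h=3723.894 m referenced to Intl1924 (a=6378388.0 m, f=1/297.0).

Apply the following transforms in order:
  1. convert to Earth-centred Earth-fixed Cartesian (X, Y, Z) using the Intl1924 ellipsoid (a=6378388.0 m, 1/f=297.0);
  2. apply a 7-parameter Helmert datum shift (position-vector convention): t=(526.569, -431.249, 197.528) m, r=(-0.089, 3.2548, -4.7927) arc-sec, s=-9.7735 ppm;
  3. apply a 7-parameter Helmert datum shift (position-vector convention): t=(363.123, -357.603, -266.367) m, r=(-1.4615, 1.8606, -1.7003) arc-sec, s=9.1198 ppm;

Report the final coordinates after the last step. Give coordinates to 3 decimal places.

start: φ=35.776692°, λ=157.780582°, h=3723.894 m
→ ECEF (a=6378388.000, f=1/297.0): X=-4798839.5535, Y=1960267.6281, Z=3710353.2425
→ Helmert 7p (PV): X=-4798161.9876, Y=1959930.3245, Z=3710589.3852
→ Helmert 7p (PV): X=-4797792.9950, Y=1959656.4405, Z=3710386.2526

X=-4797792.995 m, Y=1959656.441 m, Z=3710386.253 m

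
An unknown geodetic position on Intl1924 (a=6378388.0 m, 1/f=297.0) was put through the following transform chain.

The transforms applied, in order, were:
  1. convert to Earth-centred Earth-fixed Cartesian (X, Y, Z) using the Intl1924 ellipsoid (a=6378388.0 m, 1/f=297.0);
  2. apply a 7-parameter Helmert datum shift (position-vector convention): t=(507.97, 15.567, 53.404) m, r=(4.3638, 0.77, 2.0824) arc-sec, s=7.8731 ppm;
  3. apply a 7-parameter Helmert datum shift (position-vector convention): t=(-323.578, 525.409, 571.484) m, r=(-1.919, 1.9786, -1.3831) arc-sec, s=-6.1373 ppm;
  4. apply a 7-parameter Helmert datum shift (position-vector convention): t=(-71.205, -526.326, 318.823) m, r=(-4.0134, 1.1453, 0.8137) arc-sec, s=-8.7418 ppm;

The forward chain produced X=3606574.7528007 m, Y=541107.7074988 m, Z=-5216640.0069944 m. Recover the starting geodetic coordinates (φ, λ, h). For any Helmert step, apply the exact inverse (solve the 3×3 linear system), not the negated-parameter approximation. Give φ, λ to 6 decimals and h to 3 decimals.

φ=-55.228479°, λ=8.532656°, h=1838.433 m

start: X=3606574.7528, Y=541107.7075, Z=-5216640.0070 m
→ Helmert⁻¹: X=3606708.5913, Y=541726.0495, Z=-5216973.8689
→ Helmert⁻¹: X=3607100.7268, Y=541276.6911, Z=-5217537.7377
→ Helmert⁻¹: X=3606589.3023, Y=541110.0674, Z=-5217548.0476
→ geod (Bowring, a=6378388.000): φ=-55.22847900°, λ=8.53265600°, h=1838.4330 m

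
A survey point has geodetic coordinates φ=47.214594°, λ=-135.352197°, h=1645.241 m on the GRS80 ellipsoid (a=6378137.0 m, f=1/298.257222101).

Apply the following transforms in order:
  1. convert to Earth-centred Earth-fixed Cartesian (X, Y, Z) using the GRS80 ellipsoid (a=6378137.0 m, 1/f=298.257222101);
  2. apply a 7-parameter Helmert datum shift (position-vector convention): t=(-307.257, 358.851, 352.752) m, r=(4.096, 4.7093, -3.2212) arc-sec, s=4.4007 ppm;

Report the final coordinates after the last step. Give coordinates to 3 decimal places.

X=-3088855.618 m, Y=-3050552.722 m, Z=4659593.177 m

start: φ=47.214594°, λ=-135.352197°, h=1645.241 m
→ ECEF (a=6378137.000, f=1/298.257222101): X=-3088593.5002, Y=-3050853.8587, Z=4659209.9884
→ Helmert 7p (PV): X=-3088855.6176, Y=-3050552.7223, Z=4659593.1772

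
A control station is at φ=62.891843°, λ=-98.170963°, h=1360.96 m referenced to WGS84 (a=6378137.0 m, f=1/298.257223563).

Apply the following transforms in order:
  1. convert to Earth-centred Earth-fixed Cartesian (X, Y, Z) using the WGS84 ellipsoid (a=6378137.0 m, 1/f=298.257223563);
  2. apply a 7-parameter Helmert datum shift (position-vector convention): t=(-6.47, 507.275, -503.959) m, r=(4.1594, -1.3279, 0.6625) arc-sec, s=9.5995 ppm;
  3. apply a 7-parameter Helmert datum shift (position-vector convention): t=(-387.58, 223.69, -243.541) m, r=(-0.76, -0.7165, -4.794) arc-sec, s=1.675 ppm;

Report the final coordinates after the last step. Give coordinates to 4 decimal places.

start: φ=62.891843°, λ=-98.170963°, h=1360.960 m
→ ECEF (a=6378137.000, f=1/298.257223563): X=-414257.7823, Y=-2885106.3927, Z=5655706.4691
→ Helmert 7p (PV): X=-414295.3732, Y=-2884742.1942, Z=5655195.9554
→ Helmert 7p (PV): X=-414770.3387, Y=-2884492.8700, Z=5654971.0768

X=-414770.3387 m, Y=-2884492.8700 m, Z=5654971.0768 m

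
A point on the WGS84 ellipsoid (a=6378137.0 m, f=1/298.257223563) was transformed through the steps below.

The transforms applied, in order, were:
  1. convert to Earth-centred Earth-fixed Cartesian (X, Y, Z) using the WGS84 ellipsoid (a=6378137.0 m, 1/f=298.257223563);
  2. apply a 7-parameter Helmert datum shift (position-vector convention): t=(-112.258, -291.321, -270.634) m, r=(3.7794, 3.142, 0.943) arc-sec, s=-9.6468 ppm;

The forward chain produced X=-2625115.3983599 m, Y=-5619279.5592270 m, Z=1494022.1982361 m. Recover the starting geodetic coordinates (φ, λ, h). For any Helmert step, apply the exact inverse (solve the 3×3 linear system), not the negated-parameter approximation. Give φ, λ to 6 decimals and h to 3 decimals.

start: X=-2625115.3984, Y=-5619279.5592, Z=1494022.1982 m
→ Helmert⁻¹: X=-2625076.9159, Y=-5619003.0613, Z=1494370.2174
→ geod (Bowring, a=6378137.000): φ=13.63514200°, λ=-115.04096600°, h=2490.7830 m

φ=13.635142°, λ=-115.040966°, h=2490.783 m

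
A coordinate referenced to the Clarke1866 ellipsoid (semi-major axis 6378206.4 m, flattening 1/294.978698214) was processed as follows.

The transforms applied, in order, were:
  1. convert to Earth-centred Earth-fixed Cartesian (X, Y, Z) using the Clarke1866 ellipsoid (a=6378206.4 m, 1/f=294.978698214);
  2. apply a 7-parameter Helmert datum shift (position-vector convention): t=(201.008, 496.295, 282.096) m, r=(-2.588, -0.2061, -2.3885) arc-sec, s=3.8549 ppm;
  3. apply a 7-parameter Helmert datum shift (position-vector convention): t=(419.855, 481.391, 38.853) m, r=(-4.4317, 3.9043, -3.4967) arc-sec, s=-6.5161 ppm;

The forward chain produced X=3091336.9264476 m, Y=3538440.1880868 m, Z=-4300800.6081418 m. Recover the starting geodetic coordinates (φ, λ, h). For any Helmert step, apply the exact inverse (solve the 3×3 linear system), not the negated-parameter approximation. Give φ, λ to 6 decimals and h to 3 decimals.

start: X=3091336.9264, Y=3538440.1881, Z=-4300800.6081 m
→ Helmert⁻¹: X=3090958.6391, Y=3538126.6537, Z=-4300732.9602
→ Helmert⁻¹: X=3090700.4532, Y=3537706.4752, Z=-4300957.1770
→ geod (Bowring, a=6378206.400): φ=-42.66973900°, λ=48.85806700°, h=827.5440 m

φ=-42.669739°, λ=48.858067°, h=827.544 m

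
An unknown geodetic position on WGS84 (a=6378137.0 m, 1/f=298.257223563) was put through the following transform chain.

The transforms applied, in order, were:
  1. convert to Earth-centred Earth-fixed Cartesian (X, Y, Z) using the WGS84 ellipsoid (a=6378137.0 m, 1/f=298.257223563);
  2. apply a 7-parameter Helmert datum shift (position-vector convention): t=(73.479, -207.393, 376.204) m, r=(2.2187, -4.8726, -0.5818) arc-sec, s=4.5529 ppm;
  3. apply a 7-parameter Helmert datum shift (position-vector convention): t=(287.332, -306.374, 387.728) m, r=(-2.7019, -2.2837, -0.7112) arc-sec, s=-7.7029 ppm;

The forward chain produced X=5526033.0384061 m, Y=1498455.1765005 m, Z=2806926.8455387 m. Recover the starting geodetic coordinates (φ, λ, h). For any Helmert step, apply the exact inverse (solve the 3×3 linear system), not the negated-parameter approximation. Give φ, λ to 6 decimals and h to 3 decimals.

start: X=5526033.0384, Y=1498455.1765, Z=2806926.8455 m
→ Helmert⁻¹: X=5525814.1762, Y=1498755.3853, Z=2806519.1886
→ Helmert⁻¹: X=5525777.5969, Y=1499001.7227, Z=2805983.5488
→ geod (Bowring, a=6378137.000): φ=26.26118300°, λ=15.17760700°, h=2130.5320 m

φ=26.261183°, λ=15.177607°, h=2130.532 m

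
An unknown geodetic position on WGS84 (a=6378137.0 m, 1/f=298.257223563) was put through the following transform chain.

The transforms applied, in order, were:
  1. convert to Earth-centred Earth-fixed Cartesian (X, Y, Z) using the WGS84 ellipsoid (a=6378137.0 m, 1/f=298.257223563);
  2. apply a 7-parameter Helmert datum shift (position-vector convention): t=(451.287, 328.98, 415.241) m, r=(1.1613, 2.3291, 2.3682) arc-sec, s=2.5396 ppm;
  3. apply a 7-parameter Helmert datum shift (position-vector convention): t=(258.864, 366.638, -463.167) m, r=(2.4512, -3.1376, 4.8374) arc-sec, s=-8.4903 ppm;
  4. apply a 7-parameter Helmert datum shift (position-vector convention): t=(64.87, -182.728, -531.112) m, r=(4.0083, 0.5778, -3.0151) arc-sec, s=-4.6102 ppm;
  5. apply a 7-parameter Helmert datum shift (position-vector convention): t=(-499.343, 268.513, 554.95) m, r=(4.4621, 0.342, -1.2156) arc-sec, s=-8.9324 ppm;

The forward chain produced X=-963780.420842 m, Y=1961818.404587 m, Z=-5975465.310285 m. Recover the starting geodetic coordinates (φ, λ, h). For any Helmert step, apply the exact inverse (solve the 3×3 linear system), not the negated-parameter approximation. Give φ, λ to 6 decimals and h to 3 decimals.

φ=-70.039513°, λ=116.182121°, h=3326.706 m

start: X=-963780.4208, Y=1961818.4046, Z=-5975465.3103 m
→ Helmert⁻¹: X=-963291.3330, Y=1961432.4555, Z=-5976117.6696
→ Helmert⁻¹: X=-963372.5774, Y=1961494.0211, Z=-5975654.9223
→ Helmert⁻¹: X=-963684.5232, Y=1961095.6261, Z=-5975251.1330
→ Helmert⁻¹: X=-964043.3737, Y=1960739.0912, Z=-5975673.1232
→ geod (Bowring, a=6378137.000): φ=-70.03951300°, λ=116.18212100°, h=3326.7060 m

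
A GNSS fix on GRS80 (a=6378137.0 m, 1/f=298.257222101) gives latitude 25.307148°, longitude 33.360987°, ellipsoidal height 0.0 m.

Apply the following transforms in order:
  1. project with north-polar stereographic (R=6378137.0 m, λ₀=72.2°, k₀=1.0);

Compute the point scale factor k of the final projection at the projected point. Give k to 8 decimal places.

1.40107959

start: φ=25.307148°, λ=33.360987°, h=0.000 m
→ into stereo (λ₀=72.2°): φ=25.30714800°, λ−λ₀=-38.83901300°
scale k = 1.40107959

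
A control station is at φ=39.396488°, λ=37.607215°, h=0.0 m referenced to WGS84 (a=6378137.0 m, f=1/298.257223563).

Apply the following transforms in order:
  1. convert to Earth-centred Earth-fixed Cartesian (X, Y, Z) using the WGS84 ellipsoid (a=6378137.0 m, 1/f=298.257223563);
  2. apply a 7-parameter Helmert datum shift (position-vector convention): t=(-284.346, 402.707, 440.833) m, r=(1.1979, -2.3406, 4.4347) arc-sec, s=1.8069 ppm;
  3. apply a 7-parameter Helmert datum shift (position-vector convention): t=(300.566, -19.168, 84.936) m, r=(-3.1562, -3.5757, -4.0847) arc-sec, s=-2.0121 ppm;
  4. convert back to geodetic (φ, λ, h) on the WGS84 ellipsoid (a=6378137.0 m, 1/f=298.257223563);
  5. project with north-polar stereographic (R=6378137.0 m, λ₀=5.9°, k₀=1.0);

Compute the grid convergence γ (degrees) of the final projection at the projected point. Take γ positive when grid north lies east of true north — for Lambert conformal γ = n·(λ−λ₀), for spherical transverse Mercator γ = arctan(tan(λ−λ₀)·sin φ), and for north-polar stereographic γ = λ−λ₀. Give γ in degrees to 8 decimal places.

31.71189430

start: φ=39.396488°, λ=37.607215°, h=0.000 m
→ ECEF (a=6378137.000, f=1/298.257223563): X=3909972.5491, Y=3011868.6621, Z=4026429.1635
→ Helmert 7p (PV): X=3909584.8225, Y=3012337.4921, Z=4026939.1322
→ Helmert 7p (PV): X=3909867.3669, Y=3012296.4597, Z=4027037.6463
→ geod (Bowring, a=6378137.000): φ=39.39970691°, λ=37.61189430°, h=523.5650 m
→ into stereo (λ₀=5.9°): φ=39.39970691°, λ−λ₀=31.71189430°
convergence γ = 31.71189430°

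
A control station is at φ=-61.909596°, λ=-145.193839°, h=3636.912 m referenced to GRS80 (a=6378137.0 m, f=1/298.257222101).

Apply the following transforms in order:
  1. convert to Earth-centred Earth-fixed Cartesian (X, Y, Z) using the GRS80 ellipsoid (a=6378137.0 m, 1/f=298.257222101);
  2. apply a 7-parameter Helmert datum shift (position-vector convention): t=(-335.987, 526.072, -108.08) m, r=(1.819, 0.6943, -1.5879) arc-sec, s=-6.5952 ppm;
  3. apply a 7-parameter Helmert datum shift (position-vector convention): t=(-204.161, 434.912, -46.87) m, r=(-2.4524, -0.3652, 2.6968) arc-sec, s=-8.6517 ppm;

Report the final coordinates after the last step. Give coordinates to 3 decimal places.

X=-2474277.873 m, Y=-1718756.777 m, Z=-5607047.005 m

start: φ=-61.909596°, λ=-145.193839°, h=3636.912 m
→ ECEF (a=6378137.000, f=1/298.257222101): X=-2473775.7365, Y=-1719713.4533, Z=-5606986.7652
→ Helmert 7p (PV): X=-2474127.5206, Y=-1719107.5492, Z=-5607064.7048
→ Helmert 7p (PV): X=-2474277.8726, Y=-1718756.7766, Z=-5607047.0054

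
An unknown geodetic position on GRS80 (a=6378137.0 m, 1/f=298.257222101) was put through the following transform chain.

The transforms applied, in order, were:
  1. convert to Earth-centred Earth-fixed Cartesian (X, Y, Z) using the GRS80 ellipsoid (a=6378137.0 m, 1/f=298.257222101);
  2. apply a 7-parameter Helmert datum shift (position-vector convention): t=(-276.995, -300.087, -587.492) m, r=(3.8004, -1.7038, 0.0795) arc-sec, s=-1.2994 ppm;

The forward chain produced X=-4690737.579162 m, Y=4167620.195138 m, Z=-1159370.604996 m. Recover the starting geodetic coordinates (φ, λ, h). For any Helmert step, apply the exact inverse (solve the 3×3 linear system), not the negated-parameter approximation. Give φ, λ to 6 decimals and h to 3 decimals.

φ=-10.532479°, λ=138.376047°, h=3391.775 m

start: X=-4690737.5792, Y=4167620.1951, Z=-1159370.6050 m
→ Helmert⁻¹: X=-4690474.6447, Y=4167906.1546, Z=-1158822.6673
→ geod (Bowring, a=6378137.000): φ=-10.53247900°, λ=138.37604700°, h=3391.7750 m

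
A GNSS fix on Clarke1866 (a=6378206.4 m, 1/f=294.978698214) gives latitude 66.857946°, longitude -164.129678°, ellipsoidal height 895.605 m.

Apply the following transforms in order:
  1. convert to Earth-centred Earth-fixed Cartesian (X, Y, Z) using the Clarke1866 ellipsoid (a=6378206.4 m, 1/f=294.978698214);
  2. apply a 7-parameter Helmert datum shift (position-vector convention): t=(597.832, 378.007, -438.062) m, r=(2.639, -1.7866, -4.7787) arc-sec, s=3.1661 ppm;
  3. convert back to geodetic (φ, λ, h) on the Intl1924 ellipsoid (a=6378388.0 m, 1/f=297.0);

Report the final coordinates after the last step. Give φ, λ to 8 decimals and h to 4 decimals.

start: φ=66.857946°, λ=-164.129678°, h=895.605 m
→ ECEF (a=6378206.400, f=1/294.978698214): X=-2418432.5028, Y=-687554.4749, Z=5842840.0508
→ Helmert 7p (PV): X=-2417908.8660, Y=-687197.3698, Z=5842390.7433
→ geod (Bowring, a=6378388.000): φ=66.86036866°, λ=-164.13424356°, h=-59.3158 m

φ=66.86036866°, λ=-164.13424356°, h=-59.3158 m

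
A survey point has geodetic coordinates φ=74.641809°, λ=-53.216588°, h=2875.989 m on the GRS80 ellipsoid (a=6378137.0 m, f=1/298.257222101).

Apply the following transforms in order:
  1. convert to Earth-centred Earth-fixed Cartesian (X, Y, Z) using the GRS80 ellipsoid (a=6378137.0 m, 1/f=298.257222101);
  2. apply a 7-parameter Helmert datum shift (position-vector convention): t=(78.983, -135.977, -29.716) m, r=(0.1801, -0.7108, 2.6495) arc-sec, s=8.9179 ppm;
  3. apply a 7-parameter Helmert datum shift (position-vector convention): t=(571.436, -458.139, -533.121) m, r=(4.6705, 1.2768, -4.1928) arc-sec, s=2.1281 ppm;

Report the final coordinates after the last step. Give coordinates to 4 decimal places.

start: φ=74.641809°, λ=-53.216588°, h=2875.989 m
→ ECEF (a=6378137.000, f=1/298.257222101): X=1015137.5489, Y=-1357781.7323, Z=6131070.7212
→ Helmert 7p (PV): X=1015221.8977, Y=-1357922.1315, Z=6131097.9942
→ Helmert 7p (PV): X=1015805.8435, Y=-1358542.6251, Z=6130540.8886

X=1015805.8435 m, Y=-1358542.6251 m, Z=6130540.8886 m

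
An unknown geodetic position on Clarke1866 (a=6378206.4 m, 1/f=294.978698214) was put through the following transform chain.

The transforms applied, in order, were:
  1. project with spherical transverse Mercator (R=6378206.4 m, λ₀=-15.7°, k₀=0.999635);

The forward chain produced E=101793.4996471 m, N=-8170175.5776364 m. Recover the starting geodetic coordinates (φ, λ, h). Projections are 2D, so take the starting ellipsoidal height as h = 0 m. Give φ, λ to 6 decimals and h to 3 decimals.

start: E=101793.4996, N=-8170175.5776 m
→ tm⁻¹: φ=-73.39543000°, λ=-12.49754400°

φ=-73.395430°, λ=-12.497544°, h=0.000 m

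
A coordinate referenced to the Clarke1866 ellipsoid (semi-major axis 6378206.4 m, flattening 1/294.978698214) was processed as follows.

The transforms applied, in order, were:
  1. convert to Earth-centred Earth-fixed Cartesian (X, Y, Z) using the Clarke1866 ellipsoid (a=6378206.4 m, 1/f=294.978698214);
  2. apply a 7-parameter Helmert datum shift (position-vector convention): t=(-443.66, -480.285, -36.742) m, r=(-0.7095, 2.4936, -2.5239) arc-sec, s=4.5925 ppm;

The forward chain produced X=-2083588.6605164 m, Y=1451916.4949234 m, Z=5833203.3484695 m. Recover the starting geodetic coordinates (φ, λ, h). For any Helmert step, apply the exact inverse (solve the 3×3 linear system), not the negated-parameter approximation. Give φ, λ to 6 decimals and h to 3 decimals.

start: X=-2083588.6605, Y=1451916.4949, Z=5833203.3485 m
→ Helmert⁻¹: X=-2083223.7242, Y=1452344.5543, Z=5833193.1124
→ geod (Bowring, a=6378206.400): φ=66.61587700°, λ=145.11725400°, h=2003.2610 m

φ=66.615877°, λ=145.117254°, h=2003.261 m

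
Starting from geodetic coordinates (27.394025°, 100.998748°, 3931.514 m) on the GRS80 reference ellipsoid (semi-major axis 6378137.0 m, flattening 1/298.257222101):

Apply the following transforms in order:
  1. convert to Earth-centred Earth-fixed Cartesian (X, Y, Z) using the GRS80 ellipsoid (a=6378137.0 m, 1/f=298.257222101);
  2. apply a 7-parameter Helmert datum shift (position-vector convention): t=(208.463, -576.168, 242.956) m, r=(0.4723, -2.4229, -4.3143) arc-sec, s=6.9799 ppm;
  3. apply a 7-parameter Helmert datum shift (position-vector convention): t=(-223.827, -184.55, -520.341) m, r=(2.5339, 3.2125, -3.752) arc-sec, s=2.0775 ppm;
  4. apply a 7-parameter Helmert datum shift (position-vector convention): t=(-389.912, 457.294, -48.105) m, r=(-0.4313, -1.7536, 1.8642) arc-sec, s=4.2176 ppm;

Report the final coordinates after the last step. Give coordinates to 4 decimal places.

start: φ=27.394025°, λ=100.998748°, h=3931.514 m
→ ECEF (a=6378137.000, f=1/298.257222101): X=-1081845.8663, Y=5566263.8749, Z=2918857.8946
→ Helmert 7p (PV): X=-1081562.8146, Y=5565742.5036, Z=2919121.2615
→ Helmert 7p (PV): X=-1081642.1820, Y=5565553.3298, Z=2918692.2036
→ Helmert 7p (PV): X=-1082111.7710, Y=5566030.4243, Z=2918635.5750

X=-1082111.7710 m, Y=5566030.4243 m, Z=2918635.5750 m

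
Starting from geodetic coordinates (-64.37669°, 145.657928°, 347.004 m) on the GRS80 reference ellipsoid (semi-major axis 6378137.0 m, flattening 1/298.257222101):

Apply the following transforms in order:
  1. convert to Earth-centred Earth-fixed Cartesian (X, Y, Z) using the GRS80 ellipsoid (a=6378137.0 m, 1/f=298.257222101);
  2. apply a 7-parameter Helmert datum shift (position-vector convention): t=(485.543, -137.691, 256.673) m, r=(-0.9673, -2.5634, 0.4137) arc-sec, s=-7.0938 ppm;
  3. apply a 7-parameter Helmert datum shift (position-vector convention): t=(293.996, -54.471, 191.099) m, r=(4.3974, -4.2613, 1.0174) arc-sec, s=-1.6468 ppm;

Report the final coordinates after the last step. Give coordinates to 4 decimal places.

X=-2282805.5624 m, Y=1560223.8227 m, Z=-5727864.1123 m

start: φ=-64.376690°, λ=145.657928°, h=347.004 m
→ ECEF (a=6378137.000, f=1/298.257222101): X=-2283783.7640, Y=1560350.2113, Z=-5728312.3452
→ Helmert 7p (PV): X=-2283213.9606, Y=1560170.0076, Z=-5728050.7361
→ Helmert 7p (PV): X=-2282805.5624, Y=1560223.8227, Z=-5727864.1123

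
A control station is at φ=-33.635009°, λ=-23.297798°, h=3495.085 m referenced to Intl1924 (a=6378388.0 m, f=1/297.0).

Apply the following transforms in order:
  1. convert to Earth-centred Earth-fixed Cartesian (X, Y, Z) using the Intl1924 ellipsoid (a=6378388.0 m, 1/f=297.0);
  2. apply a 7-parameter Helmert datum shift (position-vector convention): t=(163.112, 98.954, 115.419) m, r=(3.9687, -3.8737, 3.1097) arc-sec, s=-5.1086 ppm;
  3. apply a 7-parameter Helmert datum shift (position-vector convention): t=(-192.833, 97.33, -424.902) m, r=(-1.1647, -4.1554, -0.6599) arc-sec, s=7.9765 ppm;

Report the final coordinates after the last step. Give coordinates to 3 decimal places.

X=4885380.947 m, Y=-2103395.894 m, Z=-3514958.923 m

start: φ=-33.635009°, λ=-23.297798°, h=3495.085 m
→ ECEF (a=6378388.000, f=1/297.0): X=4885234.8556, Y=-2103691.9491, Z=-3514800.9307
→ Helmert 7p (PV): X=4885470.7349, Y=-2103440.9703, Z=-3514616.2872
→ Helmert 7p (PV): X=4885380.9472, Y=-2103395.8944, Z=-3514958.9229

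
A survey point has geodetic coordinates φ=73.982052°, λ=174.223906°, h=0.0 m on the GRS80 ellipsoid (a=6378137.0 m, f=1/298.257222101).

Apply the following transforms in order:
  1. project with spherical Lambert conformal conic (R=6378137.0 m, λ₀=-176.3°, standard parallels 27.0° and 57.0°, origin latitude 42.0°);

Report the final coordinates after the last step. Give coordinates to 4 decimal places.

start: φ=73.982052°, λ=174.223906°, h=0.000 m
→ lcc (R=6378137.0, λ₀=-176.3°): E=-346327.3489, N=3680844.6909

E=-346327.3489 m, N=3680844.6909 m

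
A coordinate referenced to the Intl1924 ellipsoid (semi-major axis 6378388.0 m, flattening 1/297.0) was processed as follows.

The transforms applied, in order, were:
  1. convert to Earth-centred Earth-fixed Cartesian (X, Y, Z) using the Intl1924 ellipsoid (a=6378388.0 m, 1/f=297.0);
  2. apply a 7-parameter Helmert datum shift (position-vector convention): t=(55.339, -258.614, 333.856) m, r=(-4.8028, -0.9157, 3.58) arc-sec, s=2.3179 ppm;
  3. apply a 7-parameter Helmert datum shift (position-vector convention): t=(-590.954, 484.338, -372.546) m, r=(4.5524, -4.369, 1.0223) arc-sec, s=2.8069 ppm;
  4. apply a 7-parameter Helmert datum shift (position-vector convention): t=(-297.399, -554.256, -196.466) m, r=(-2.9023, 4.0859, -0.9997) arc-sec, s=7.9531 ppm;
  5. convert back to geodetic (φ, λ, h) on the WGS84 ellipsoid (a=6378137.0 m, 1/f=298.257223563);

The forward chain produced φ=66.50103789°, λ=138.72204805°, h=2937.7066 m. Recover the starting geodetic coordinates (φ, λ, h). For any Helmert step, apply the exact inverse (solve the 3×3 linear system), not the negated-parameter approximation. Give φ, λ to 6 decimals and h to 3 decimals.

start: φ=66.501038°, λ=138.722048°, h=2937.707 m
→ ECEF (a=6378137.000, f=1/298.257223563): X=-1917521.6585, Y=1683276.9986, Z=5829143.0663
→ Helmert⁻¹: X=-1917332.6444, Y=1683726.5480, Z=5829278.8822
→ Helmert⁻¹: X=-1916604.4866, Y=1683375.6484, Z=5829638.5084
→ Helmert⁻¹: X=-1916600.2841, Y=1683527.8911, Z=5829338.8496
→ geod (Bowring, a=6378388.000): φ=66.50666800°, λ=138.70416100°, h=2733.0370 m

φ=66.506668°, λ=138.704161°, h=2733.037 m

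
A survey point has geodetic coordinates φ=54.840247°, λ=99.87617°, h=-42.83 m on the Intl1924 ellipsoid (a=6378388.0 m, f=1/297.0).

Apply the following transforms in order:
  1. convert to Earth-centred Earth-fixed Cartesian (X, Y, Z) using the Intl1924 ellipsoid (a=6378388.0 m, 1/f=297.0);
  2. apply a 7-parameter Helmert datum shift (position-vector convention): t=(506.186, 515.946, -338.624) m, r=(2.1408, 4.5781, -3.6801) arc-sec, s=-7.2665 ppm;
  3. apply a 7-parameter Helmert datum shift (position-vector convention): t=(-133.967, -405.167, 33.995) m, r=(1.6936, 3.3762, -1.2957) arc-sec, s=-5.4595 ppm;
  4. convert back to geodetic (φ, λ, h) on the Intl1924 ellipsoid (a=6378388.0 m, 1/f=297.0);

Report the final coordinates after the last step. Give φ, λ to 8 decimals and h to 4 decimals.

φ=54.83976550°, λ=99.86597251°, h=-346.2526 m

start: φ=54.840247°, λ=99.876170°, h=-42.830 m
→ ECEF (a=6378388.000, f=1/297.0): X=-631414.6342, Y=3626748.1269, Z=5191233.4456
→ Helmert 7p (PV): X=-630723.9335, Y=3627195.1056, Z=5190908.7551
→ Helmert 7p (PV): X=-630746.7063, Y=3626731.4767, Z=5190954.5162
→ geod (Bowring, a=6378388.000): φ=54.83976550°, λ=99.86597251°, h=-346.2526 m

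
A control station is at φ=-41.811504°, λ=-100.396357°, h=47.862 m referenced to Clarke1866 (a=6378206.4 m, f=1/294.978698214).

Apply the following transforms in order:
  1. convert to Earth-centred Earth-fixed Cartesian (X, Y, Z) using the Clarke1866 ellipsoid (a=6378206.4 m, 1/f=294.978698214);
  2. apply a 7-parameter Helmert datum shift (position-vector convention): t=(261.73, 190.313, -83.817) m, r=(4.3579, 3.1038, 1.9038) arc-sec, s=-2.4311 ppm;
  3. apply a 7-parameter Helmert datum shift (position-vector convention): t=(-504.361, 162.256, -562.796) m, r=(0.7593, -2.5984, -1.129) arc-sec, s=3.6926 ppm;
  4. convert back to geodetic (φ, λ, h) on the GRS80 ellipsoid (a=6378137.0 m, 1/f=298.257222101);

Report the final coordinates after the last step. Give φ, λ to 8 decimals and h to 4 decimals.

φ=-41.81690718°, λ=-100.40013014°, h=225.5468 m

start: φ=-41.811504°, λ=-100.396357°, h=47.862 m
→ ECEF (a=6378206.400, f=1/294.978698214): X=-859180.7807, Y=-4682984.8877, Z=-4229853.5971
→ Helmert 7p (PV): X=-858937.3878, Y=-4682701.7532, Z=-4230013.1428
→ Helmert 7p (PV): X=-859417.2642, Y=-4682536.5156, Z=-4230619.6169
→ geod (Bowring, a=6378137.000): φ=-41.81690718°, λ=-100.40013014°, h=225.5468 m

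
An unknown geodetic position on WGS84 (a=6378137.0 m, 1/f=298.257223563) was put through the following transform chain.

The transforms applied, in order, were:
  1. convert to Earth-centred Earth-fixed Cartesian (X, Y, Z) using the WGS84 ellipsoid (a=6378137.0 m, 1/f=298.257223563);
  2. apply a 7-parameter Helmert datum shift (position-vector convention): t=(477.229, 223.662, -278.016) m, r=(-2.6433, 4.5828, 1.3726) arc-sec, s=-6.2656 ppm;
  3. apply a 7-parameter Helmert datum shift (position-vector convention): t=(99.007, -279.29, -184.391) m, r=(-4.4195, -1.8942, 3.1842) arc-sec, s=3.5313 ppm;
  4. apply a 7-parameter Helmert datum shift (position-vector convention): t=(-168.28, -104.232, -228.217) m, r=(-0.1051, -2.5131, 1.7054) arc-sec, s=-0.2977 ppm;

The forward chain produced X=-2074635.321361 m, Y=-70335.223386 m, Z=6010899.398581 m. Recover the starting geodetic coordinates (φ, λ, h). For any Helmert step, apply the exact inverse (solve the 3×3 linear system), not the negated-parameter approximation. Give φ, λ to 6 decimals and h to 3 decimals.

φ=71.064869°, λ=-178.059049°, h=1025.241 m

start: X=-2074635.3214, Y=-70335.2234, Z=6010899.3986 m
→ Helmert⁻¹: X=-2074395.0005, Y=-70216.9241, Z=6011154.6434
→ Helmert⁻¹: X=-2074432.5588, Y=-70034.1641, Z=6011335.3563
→ Helmert⁻¹: X=-2075056.8225, Y=-70321.4969, Z=6011604.0340
→ geod (Bowring, a=6378137.000): φ=71.06486900°, λ=-178.05904900°, h=1025.2410 m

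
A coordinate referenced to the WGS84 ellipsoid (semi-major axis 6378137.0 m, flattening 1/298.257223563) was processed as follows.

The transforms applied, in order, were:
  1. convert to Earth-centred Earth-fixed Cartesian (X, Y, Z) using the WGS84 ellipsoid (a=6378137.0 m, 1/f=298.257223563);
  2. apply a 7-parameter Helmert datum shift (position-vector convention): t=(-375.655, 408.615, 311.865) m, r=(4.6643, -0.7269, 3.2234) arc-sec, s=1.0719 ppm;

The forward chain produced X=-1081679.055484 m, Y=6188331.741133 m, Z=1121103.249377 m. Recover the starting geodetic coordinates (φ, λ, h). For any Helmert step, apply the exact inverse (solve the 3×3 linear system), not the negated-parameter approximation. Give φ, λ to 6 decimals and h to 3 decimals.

φ=10.181846°, λ=99.911051°, h=3411.011 m

start: X=-1081679.0555, Y=6188331.7411, Z=1121103.2494 m
→ Helmert⁻¹: X=-1081201.5899, Y=6187958.7313, Z=1120654.0639
→ geod (Bowring, a=6378137.000): φ=10.18184600°, λ=99.91105100°, h=3411.0110 m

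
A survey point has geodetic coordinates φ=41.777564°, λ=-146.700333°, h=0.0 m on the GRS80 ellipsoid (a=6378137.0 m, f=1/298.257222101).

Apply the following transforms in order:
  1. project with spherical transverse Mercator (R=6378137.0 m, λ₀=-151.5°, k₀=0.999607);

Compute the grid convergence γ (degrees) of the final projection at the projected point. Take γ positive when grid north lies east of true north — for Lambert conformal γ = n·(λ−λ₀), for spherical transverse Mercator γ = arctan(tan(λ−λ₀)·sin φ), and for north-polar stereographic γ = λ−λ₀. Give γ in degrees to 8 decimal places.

start: φ=41.777564°, λ=-146.700333°, h=0.000 m
→ into tm (λ₀=-151.5°): φ=41.77756400°, λ−λ₀=4.79966700°
convergence γ = 3.20189623°

3.20189623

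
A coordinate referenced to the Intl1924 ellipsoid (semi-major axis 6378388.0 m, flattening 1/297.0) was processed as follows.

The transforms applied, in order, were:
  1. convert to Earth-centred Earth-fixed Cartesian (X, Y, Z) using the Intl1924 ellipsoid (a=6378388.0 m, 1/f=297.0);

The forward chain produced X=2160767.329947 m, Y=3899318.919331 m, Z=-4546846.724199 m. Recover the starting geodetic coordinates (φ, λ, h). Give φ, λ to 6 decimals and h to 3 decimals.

φ=-45.758589°, λ=61.007424°, h=274.592 m

start: X=2160767.3299, Y=3899318.9193, Z=-4546846.7242 m
→ geod (Bowring, a=6378388.000): φ=-45.75858900°, λ=61.00742400°, h=274.5920 m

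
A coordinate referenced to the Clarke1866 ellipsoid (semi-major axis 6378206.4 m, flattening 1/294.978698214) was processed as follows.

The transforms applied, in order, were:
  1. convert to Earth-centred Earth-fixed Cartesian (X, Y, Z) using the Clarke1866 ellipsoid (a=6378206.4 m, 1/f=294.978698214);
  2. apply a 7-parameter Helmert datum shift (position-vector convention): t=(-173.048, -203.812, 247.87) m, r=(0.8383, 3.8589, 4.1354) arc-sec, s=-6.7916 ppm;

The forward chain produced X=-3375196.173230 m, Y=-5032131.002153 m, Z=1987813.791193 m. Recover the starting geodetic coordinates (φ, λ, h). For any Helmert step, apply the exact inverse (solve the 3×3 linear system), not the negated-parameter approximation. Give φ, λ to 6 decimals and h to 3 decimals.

start: X=-3375196.1732, Y=-5032131.0022, Z=1987813.7912 m
→ Helmert⁻¹: X=-3375184.1152, Y=-5031885.6185, Z=1987536.7260
→ geod (Bowring, a=6378206.400): φ=18.27655900°, λ=-123.85210100°, h=583.5250 m

φ=18.276559°, λ=-123.852101°, h=583.525 m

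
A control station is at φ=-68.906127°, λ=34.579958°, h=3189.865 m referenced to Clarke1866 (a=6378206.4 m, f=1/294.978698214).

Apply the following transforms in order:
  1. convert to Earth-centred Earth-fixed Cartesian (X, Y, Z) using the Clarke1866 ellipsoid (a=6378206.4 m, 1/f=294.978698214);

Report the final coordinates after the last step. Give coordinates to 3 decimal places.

start: φ=-68.906127°, λ=34.579958°, h=3189.865 m
→ ECEF (a=6378206.400, f=1/294.978698214): X=1896501.1100, Y=1307329.6161, Z=-5931002.3874

X=1896501.110 m, Y=1307329.616 m, Z=-5931002.387 m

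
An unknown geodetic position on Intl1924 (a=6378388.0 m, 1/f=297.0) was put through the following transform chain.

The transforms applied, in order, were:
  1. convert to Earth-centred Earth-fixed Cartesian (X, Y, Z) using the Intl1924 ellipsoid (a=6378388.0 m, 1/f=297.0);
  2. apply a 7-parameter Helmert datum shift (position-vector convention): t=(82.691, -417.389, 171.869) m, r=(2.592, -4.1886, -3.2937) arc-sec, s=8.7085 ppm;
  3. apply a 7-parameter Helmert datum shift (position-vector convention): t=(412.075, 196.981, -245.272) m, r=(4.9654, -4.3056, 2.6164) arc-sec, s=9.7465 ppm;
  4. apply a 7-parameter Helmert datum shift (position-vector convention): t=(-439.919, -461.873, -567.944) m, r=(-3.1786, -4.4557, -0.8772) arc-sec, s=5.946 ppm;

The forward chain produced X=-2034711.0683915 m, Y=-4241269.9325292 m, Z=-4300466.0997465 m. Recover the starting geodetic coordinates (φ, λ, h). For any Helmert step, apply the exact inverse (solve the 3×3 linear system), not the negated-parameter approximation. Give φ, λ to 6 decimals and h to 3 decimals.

start: X=-2034711.0684, Y=-4241269.9325, Z=-4300466.0997 m
→ Helmert⁻¹: X=-2034333.9044, Y=-4240725.2328, Z=-4299893.9941
→ Helmert⁻¹: X=-2034869.6907, Y=-4240958.5691, Z=-4299462.2475
→ Helmert⁻¹: X=-2034954.2550, Y=-4240590.7756, Z=-4299502.0610
→ geod (Bowring, a=6378388.000): φ=-42.62257600°, λ=-115.63519300°, h=3962.9190 m

φ=-42.622576°, λ=-115.635193°, h=3962.919 m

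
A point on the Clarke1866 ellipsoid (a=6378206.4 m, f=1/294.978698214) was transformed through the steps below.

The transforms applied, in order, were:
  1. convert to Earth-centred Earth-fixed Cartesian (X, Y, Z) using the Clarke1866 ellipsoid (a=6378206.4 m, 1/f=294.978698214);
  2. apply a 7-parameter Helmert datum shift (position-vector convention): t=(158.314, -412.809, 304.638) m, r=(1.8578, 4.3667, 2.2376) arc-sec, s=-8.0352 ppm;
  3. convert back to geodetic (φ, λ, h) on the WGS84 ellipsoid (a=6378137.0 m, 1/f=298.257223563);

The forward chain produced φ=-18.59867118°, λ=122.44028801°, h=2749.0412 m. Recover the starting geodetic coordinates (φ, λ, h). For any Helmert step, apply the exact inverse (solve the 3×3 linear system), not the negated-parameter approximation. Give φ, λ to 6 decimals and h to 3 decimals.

start: φ=-18.598671°, λ=122.440288°, h=2749.041 m
→ ECEF (a=6378137.000, f=1/298.257223563): X=-3245186.9023, Y=5105657.3650, Z=-2022173.1916
→ Helmert⁻¹: X=-3245273.0819, Y=5106128.1906, Z=-2022608.7745
→ geod (Bowring, a=6378206.400): φ=-18.60241700°, λ=122.43858500°, h=3263.1250 m

φ=-18.602417°, λ=122.438585°, h=3263.125 m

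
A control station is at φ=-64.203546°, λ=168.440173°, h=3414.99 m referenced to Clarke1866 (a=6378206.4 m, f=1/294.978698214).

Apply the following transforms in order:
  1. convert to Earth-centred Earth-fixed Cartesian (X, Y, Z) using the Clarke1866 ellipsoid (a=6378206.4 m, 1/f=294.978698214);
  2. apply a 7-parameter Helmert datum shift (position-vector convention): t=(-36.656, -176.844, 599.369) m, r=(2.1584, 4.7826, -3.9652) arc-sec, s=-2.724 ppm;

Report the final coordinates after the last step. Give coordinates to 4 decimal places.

start: φ=-64.203546°, λ=168.440173°, h=3414.990 m
→ ECEF (a=6378206.400, f=1/294.978698214): X=-2728284.4011, Y=558043.1018, Z=-5722508.1318
→ Helmert 7p (PV): X=-2728435.5833, Y=557977.0670, Z=-5721824.0755

X=-2728435.5833 m, Y=557977.0670 m, Z=-5721824.0755 m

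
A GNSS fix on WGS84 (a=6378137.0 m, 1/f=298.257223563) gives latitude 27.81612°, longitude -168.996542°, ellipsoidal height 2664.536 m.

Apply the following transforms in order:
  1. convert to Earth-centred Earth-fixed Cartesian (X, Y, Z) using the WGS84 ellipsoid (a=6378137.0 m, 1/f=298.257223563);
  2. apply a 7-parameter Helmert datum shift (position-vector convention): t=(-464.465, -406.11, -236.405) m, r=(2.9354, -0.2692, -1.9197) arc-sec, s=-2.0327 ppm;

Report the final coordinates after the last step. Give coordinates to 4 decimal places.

start: φ=27.816120°, λ=-168.996542°, h=2664.536 m
→ ECEF (a=6378137.000, f=1/298.257223563): X=-5543786.5533, Y=-1077950.1769, Z=2959741.3173
→ Helmert 7p (PV): X=-5544253.6447, Y=-1078344.6206, Z=2959476.3203

X=-5544253.6447 m, Y=-1078344.6206 m, Z=2959476.3203 m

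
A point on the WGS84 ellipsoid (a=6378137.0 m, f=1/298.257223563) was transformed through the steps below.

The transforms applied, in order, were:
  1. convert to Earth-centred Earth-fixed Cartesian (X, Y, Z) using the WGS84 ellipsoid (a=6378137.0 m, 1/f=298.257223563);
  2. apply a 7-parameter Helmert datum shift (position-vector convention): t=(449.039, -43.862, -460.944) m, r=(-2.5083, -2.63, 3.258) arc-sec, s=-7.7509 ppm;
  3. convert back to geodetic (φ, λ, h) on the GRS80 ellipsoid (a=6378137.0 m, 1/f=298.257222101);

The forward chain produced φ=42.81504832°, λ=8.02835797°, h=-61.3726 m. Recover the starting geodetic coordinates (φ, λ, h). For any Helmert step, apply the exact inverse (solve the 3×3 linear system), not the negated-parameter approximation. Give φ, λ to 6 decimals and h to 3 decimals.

start: φ=42.815048°, λ=8.028358°, h=-61.373 m
→ ECEF (a=6378137.000, f=1/298.257222101): X=4639970.4929, Y=654447.3560, Z=4312410.7323
→ Helmert⁻¹: X=4639622.7421, Y=654370.5602, Z=4312853.9047
→ geod (Bowring, a=6378137.000): φ=42.82014700°, λ=8.02802200°, h=-20.6130 m

φ=42.820147°, λ=8.028022°, h=-20.613 m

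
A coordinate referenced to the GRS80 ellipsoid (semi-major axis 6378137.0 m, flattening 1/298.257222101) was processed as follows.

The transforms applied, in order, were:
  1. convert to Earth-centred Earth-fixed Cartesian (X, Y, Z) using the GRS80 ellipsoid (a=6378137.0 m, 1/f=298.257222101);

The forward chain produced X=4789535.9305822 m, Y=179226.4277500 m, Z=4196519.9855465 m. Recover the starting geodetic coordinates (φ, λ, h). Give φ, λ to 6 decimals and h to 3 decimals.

φ=41.395264°, λ=2.143032°, h=1613.319 m

start: X=4789535.9306, Y=179226.4278, Z=4196519.9855 m
→ geod (Bowring, a=6378137.000): φ=41.39526400°, λ=2.14303200°, h=1613.3190 m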